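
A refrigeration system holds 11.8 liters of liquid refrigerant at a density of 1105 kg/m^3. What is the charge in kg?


Charge = V * rho / 1000
Charge = 11.8 * 1105 / 1000
Charge = 13.04 kg

13.04


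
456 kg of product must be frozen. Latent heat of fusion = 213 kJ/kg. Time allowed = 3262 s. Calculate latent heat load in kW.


Q_lat = m * h_fg / t
Q_lat = 456 * 213 / 3262
Q_lat = 29.78 kW

29.78


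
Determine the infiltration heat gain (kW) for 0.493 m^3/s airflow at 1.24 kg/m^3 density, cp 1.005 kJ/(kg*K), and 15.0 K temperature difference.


Q = V_dot * rho * cp * dT
Q = 0.493 * 1.24 * 1.005 * 15.0
Q = 9.216 kW

9.216


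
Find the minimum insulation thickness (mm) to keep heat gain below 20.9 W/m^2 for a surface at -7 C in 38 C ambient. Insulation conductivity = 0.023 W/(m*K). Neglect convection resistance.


dT = 38 - (-7) = 45 K
thickness = k * dT / q_max * 1000
thickness = 0.023 * 45 / 20.9 * 1000
thickness = 49.5 mm

49.5


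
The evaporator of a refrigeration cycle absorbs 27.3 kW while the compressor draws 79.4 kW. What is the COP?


COP = Q_evap / W
COP = 27.3 / 79.4
COP = 0.344

0.344


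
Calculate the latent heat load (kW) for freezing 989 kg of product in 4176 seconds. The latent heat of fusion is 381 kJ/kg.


Q_lat = m * h_fg / t
Q_lat = 989 * 381 / 4176
Q_lat = 90.23 kW

90.23


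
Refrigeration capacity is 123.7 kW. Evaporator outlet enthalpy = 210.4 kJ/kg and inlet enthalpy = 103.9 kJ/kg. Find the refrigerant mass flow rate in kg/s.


dh = 210.4 - 103.9 = 106.5 kJ/kg
m_dot = Q / dh = 123.7 / 106.5 = 1.1615 kg/s

1.1615


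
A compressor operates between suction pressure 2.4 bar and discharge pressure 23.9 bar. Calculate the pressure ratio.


PR = P_high / P_low
PR = 23.9 / 2.4
PR = 9.958

9.958


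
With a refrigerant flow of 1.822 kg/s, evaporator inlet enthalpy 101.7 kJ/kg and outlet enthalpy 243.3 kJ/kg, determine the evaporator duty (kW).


dh = 243.3 - 101.7 = 141.6 kJ/kg
Q_evap = m_dot * dh = 1.822 * 141.6
Q_evap = 258.0 kW

258.0


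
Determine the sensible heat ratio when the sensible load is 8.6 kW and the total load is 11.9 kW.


SHR = Q_sensible / Q_total
SHR = 8.6 / 11.9
SHR = 0.723

0.723


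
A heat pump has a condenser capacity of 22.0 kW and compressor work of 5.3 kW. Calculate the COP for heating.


COP_hp = Q_cond / W
COP_hp = 22.0 / 5.3
COP_hp = 4.151

4.151


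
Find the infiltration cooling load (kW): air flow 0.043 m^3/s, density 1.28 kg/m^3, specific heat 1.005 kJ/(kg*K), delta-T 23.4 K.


Q = V_dot * rho * cp * dT
Q = 0.043 * 1.28 * 1.005 * 23.4
Q = 1.294 kW

1.294


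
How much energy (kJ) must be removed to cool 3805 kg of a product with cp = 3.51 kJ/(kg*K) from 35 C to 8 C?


dT = 35 - (8) = 27 K
Q = m * cp * dT = 3805 * 3.51 * 27
Q = 360600 kJ

360600


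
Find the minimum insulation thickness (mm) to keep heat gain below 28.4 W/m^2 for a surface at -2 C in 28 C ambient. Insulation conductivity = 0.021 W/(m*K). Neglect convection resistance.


dT = 28 - (-2) = 30 K
thickness = k * dT / q_max * 1000
thickness = 0.021 * 30 / 28.4 * 1000
thickness = 22.2 mm

22.2


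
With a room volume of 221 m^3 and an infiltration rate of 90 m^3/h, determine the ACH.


ACH = flow / volume
ACH = 90 / 221
ACH = 0.407

0.407


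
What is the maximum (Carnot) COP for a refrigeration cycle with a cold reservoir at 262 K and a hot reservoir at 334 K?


dT = 334 - 262 = 72 K
COP_carnot = T_cold / dT = 262 / 72
COP_carnot = 3.639

3.639


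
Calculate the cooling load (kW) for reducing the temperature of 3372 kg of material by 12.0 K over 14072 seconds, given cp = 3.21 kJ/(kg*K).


Q = m * cp * dT / t
Q = 3372 * 3.21 * 12.0 / 14072
Q = 9.23 kW

9.23


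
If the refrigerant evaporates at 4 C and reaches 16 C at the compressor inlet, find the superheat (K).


Superheat = T_suction - T_evap
Superheat = 16 - (4)
Superheat = 12 K

12


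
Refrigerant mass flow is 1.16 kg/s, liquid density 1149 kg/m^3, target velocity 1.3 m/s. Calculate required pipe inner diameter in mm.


A = m_dot / (rho * v) = 1.16 / (1149 * 1.3) = 0.0007765950325 m^2
d = sqrt(4*A/pi) * 1000
d = 31.4 mm

31.4


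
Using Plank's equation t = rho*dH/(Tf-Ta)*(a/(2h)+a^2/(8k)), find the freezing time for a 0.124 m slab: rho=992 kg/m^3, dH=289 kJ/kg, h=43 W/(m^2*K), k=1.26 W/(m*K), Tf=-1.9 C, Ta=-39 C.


dT = -1.9 - (-39) = 37.1 K
term1 = a/(2h) = 0.124/(2*43) = 0.001441860465
term2 = a^2/(8k) = 0.124^2/(8*1.26) = 0.001525396825
t = rho*dH*1000/dT * (term1 + term2)
t = 992*289*1000/37.1 * (0.001441860465 + 0.001525396825)
t = 22929 s

22929


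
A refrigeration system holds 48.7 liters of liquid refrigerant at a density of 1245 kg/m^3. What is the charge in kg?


Charge = V * rho / 1000
Charge = 48.7 * 1245 / 1000
Charge = 60.63 kg

60.63


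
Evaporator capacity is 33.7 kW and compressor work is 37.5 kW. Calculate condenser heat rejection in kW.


Q_cond = Q_evap + W
Q_cond = 33.7 + 37.5
Q_cond = 71.2 kW

71.2


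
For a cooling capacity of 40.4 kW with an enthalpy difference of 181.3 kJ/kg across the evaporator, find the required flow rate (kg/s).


m_dot = Q / dh
m_dot = 40.4 / 181.3
m_dot = 0.2228 kg/s

0.2228


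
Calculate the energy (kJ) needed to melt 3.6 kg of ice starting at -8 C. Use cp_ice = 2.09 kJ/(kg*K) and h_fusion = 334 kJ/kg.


Sensible heat = cp * dT = 2.09 * 8 = 16.72 kJ/kg
Total per kg = 16.72 + 334 = 350.72 kJ/kg
Q = m * total = 3.6 * 350.72
Q = 1262.6 kJ

1262.6


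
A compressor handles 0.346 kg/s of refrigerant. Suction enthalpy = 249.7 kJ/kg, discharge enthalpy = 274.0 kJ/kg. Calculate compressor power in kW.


dh = 274.0 - 249.7 = 24.3 kJ/kg
W = m_dot * dh = 0.346 * 24.3 = 8.41 kW

8.41


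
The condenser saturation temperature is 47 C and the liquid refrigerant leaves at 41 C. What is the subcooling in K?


Subcooling = T_cond - T_liquid
Subcooling = 47 - 41
Subcooling = 6 K

6


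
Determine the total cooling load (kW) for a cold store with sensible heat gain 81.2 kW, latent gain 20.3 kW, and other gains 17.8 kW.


Q_total = Q_s + Q_l + Q_misc
Q_total = 81.2 + 20.3 + 17.8
Q_total = 119.3 kW

119.3


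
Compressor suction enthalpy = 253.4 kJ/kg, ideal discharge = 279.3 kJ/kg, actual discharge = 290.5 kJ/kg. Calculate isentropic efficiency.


dh_ideal = 279.3 - 253.4 = 25.9 kJ/kg
dh_actual = 290.5 - 253.4 = 37.1 kJ/kg
eta_s = dh_ideal / dh_actual = 25.9 / 37.1
eta_s = 0.6981

0.6981


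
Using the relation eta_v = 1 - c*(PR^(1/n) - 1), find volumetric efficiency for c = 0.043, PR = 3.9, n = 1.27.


PR^(1/n) = 3.9^(1/1.27) = 2.92015028
eta_v = 1 - 0.043 * (2.92015028 - 1)
eta_v = 0.9174

0.9174


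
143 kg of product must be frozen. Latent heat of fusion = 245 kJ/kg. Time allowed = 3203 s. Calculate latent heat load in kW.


Q_lat = m * h_fg / t
Q_lat = 143 * 245 / 3203
Q_lat = 10.94 kW

10.94


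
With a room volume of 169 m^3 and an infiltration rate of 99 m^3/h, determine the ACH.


ACH = flow / volume
ACH = 99 / 169
ACH = 0.586

0.586


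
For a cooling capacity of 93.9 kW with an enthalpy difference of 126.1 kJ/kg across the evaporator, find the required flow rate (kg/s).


m_dot = Q / dh
m_dot = 93.9 / 126.1
m_dot = 0.7446 kg/s

0.7446


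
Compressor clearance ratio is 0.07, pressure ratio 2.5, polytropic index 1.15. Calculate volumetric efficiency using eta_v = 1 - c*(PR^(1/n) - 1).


PR^(1/n) = 2.5^(1/1.15) = 2.21837412
eta_v = 1 - 0.07 * (2.21837412 - 1)
eta_v = 0.9147

0.9147


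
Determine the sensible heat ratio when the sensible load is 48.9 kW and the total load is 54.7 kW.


SHR = Q_sensible / Q_total
SHR = 48.9 / 54.7
SHR = 0.894

0.894


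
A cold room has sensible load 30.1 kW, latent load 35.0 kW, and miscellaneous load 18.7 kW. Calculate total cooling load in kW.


Q_total = Q_s + Q_l + Q_misc
Q_total = 30.1 + 35.0 + 18.7
Q_total = 83.8 kW

83.8


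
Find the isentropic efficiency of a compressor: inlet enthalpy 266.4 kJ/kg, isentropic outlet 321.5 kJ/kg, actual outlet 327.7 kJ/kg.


dh_ideal = 321.5 - 266.4 = 55.1 kJ/kg
dh_actual = 327.7 - 266.4 = 61.3 kJ/kg
eta_s = dh_ideal / dh_actual = 55.1 / 61.3
eta_s = 0.8989

0.8989


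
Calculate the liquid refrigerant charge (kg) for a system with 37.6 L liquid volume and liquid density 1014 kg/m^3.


Charge = V * rho / 1000
Charge = 37.6 * 1014 / 1000
Charge = 38.13 kg

38.13


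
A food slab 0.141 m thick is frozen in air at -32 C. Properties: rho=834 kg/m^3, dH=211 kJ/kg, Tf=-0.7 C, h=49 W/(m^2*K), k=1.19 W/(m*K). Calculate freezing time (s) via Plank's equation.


dT = -0.7 - (-32) = 31.3 K
term1 = a/(2h) = 0.141/(2*49) = 0.00143877551
term2 = a^2/(8k) = 0.141^2/(8*1.19) = 0.002088340336
t = rho*dH*1000/dT * (term1 + term2)
t = 834*211*1000/31.3 * (0.00143877551 + 0.002088340336)
t = 19830 s

19830


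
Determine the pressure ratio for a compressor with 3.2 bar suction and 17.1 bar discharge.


PR = P_high / P_low
PR = 17.1 / 3.2
PR = 5.344

5.344


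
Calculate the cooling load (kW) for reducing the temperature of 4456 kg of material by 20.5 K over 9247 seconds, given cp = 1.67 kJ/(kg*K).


Q = m * cp * dT / t
Q = 4456 * 1.67 * 20.5 / 9247
Q = 16.497 kW

16.497


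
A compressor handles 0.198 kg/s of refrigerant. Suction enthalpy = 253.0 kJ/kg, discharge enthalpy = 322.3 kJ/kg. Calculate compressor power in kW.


dh = 322.3 - 253.0 = 69.3 kJ/kg
W = m_dot * dh = 0.198 * 69.3 = 13.72 kW

13.72


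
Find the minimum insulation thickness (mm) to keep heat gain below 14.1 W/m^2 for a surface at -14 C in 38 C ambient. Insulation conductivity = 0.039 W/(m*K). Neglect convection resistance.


dT = 38 - (-14) = 52 K
thickness = k * dT / q_max * 1000
thickness = 0.039 * 52 / 14.1 * 1000
thickness = 143.8 mm

143.8


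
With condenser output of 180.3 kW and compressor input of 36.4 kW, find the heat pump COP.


COP_hp = Q_cond / W
COP_hp = 180.3 / 36.4
COP_hp = 4.953

4.953


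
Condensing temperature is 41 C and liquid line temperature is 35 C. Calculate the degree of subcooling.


Subcooling = T_cond - T_liquid
Subcooling = 41 - 35
Subcooling = 6 K

6


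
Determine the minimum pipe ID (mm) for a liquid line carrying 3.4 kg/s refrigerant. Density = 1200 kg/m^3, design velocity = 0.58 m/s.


A = m_dot / (rho * v) = 3.4 / (1200 * 0.58) = 0.004885057471 m^2
d = sqrt(4*A/pi) * 1000
d = 78.9 mm

78.9


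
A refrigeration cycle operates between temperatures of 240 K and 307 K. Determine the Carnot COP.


dT = 307 - 240 = 67 K
COP_carnot = T_cold / dT = 240 / 67
COP_carnot = 3.582

3.582


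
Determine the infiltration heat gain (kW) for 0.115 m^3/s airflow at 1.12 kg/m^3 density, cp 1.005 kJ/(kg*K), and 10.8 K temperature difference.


Q = V_dot * rho * cp * dT
Q = 0.115 * 1.12 * 1.005 * 10.8
Q = 1.398 kW

1.398


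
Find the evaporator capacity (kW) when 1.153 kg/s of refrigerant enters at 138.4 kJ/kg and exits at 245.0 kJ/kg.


dh = 245.0 - 138.4 = 106.6 kJ/kg
Q_evap = m_dot * dh = 1.153 * 106.6
Q_evap = 122.91 kW

122.91


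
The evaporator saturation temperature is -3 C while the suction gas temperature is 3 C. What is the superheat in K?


Superheat = T_suction - T_evap
Superheat = 3 - (-3)
Superheat = 6 K

6


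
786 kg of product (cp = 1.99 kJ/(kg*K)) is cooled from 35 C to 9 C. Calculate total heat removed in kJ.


dT = 35 - (9) = 26 K
Q = m * cp * dT = 786 * 1.99 * 26
Q = 40668 kJ

40668


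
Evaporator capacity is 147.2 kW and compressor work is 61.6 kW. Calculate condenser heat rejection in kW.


Q_cond = Q_evap + W
Q_cond = 147.2 + 61.6
Q_cond = 208.8 kW

208.8


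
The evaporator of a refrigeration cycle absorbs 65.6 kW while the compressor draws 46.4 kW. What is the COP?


COP = Q_evap / W
COP = 65.6 / 46.4
COP = 1.414

1.414


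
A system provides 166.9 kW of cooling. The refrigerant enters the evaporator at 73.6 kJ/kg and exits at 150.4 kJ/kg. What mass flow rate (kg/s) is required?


dh = 150.4 - 73.6 = 76.8 kJ/kg
m_dot = Q / dh = 166.9 / 76.8 = 2.1732 kg/s

2.1732


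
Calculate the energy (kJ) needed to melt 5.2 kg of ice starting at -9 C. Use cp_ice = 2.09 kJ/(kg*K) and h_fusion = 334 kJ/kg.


Sensible heat = cp * dT = 2.09 * 9 = 18.81 kJ/kg
Total per kg = 18.81 + 334 = 352.81 kJ/kg
Q = m * total = 5.2 * 352.81
Q = 1834.6 kJ

1834.6


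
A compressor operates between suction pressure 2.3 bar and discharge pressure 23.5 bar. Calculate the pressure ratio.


PR = P_high / P_low
PR = 23.5 / 2.3
PR = 10.217

10.217


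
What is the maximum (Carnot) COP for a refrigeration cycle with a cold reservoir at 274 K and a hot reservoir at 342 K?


dT = 342 - 274 = 68 K
COP_carnot = T_cold / dT = 274 / 68
COP_carnot = 4.029

4.029


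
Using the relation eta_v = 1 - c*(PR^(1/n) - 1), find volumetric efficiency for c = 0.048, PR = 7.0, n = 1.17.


PR^(1/n) = 7.0^(1/1.17) = 5.27601495
eta_v = 1 - 0.048 * (5.27601495 - 1)
eta_v = 0.7948

0.7948


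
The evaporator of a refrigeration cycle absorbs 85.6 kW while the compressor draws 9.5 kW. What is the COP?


COP = Q_evap / W
COP = 85.6 / 9.5
COP = 9.011

9.011


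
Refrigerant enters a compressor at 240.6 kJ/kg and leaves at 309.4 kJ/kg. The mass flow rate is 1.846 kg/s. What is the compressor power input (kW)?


dh = 309.4 - 240.6 = 68.8 kJ/kg
W = m_dot * dh = 1.846 * 68.8 = 127.0 kW

127.0


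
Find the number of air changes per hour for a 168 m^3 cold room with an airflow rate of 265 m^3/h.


ACH = flow / volume
ACH = 265 / 168
ACH = 1.577

1.577


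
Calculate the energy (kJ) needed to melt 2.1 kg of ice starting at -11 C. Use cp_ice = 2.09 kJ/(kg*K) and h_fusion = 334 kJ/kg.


Sensible heat = cp * dT = 2.09 * 11 = 22.99 kJ/kg
Total per kg = 22.99 + 334 = 356.99 kJ/kg
Q = m * total = 2.1 * 356.99
Q = 749.7 kJ

749.7


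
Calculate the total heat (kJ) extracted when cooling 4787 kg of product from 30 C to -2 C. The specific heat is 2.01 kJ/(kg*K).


dT = 30 - (-2) = 32 K
Q = m * cp * dT = 4787 * 2.01 * 32
Q = 307900 kJ

307900


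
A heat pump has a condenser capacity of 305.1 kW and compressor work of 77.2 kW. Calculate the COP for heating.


COP_hp = Q_cond / W
COP_hp = 305.1 / 77.2
COP_hp = 3.952

3.952


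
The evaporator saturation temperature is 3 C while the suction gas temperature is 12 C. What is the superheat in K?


Superheat = T_suction - T_evap
Superheat = 12 - (3)
Superheat = 9 K

9


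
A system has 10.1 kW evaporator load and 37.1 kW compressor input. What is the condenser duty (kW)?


Q_cond = Q_evap + W
Q_cond = 10.1 + 37.1
Q_cond = 47.2 kW

47.2


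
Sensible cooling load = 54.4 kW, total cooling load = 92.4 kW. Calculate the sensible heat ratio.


SHR = Q_sensible / Q_total
SHR = 54.4 / 92.4
SHR = 0.589

0.589


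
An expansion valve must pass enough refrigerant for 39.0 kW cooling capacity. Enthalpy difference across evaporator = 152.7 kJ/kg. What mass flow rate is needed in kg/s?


m_dot = Q / dh
m_dot = 39.0 / 152.7
m_dot = 0.2554 kg/s

0.2554


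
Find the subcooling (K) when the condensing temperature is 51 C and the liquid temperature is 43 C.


Subcooling = T_cond - T_liquid
Subcooling = 51 - 43
Subcooling = 8 K

8


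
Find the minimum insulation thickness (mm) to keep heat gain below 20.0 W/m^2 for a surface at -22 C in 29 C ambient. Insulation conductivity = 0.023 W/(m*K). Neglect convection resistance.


dT = 29 - (-22) = 51 K
thickness = k * dT / q_max * 1000
thickness = 0.023 * 51 / 20.0 * 1000
thickness = 58.7 mm

58.7


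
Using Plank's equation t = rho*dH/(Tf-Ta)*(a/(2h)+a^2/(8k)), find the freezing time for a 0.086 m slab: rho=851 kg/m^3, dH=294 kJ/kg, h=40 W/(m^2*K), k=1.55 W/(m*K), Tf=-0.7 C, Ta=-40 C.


dT = -0.7 - (-40) = 39.3 K
term1 = a/(2h) = 0.086/(2*40) = 0.001075
term2 = a^2/(8k) = 0.086^2/(8*1.55) = 0.0005964516129
t = rho*dH*1000/dT * (term1 + term2)
t = 851*294*1000/39.3 * (0.001075 + 0.0005964516129)
t = 10641 s

10641


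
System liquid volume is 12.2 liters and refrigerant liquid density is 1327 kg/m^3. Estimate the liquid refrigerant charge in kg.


Charge = V * rho / 1000
Charge = 12.2 * 1327 / 1000
Charge = 16.19 kg

16.19


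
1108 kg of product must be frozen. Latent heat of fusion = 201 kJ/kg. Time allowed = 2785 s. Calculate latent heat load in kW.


Q_lat = m * h_fg / t
Q_lat = 1108 * 201 / 2785
Q_lat = 79.97 kW

79.97


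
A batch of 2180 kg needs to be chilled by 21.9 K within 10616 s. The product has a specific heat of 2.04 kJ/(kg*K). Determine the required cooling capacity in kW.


Q = m * cp * dT / t
Q = 2180 * 2.04 * 21.9 / 10616
Q = 9.174 kW

9.174


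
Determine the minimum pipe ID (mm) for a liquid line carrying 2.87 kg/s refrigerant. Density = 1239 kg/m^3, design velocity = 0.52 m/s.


A = m_dot / (rho * v) = 2.87 / (1239 * 0.52) = 0.004454584963 m^2
d = sqrt(4*A/pi) * 1000
d = 75.3 mm

75.3


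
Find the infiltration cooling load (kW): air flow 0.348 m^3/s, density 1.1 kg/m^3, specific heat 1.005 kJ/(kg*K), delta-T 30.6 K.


Q = V_dot * rho * cp * dT
Q = 0.348 * 1.1 * 1.005 * 30.6
Q = 11.772 kW

11.772


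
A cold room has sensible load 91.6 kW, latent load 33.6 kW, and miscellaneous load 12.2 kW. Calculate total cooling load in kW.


Q_total = Q_s + Q_l + Q_misc
Q_total = 91.6 + 33.6 + 12.2
Q_total = 137.4 kW

137.4


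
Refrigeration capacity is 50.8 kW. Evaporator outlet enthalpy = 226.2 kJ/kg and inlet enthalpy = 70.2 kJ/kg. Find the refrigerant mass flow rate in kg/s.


dh = 226.2 - 70.2 = 156.0 kJ/kg
m_dot = Q / dh = 50.8 / 156.0 = 0.3256 kg/s

0.3256


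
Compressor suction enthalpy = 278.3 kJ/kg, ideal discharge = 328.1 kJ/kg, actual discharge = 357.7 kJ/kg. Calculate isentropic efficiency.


dh_ideal = 328.1 - 278.3 = 49.8 kJ/kg
dh_actual = 357.7 - 278.3 = 79.4 kJ/kg
eta_s = dh_ideal / dh_actual = 49.8 / 79.4
eta_s = 0.6272

0.6272


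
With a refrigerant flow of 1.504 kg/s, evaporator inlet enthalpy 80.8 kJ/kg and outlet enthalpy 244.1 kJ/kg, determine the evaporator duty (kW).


dh = 244.1 - 80.8 = 163.3 kJ/kg
Q_evap = m_dot * dh = 1.504 * 163.3
Q_evap = 245.6 kW

245.6


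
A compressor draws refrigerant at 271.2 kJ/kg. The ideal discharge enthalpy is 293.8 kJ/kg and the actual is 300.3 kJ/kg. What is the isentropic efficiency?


dh_ideal = 293.8 - 271.2 = 22.6 kJ/kg
dh_actual = 300.3 - 271.2 = 29.1 kJ/kg
eta_s = dh_ideal / dh_actual = 22.6 / 29.1
eta_s = 0.7766

0.7766


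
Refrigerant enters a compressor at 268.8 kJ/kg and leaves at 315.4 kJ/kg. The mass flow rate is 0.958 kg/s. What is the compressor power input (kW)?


dh = 315.4 - 268.8 = 46.6 kJ/kg
W = m_dot * dh = 0.958 * 46.6 = 44.64 kW

44.64


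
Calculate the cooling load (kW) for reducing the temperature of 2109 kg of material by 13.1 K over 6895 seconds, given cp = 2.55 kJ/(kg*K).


Q = m * cp * dT / t
Q = 2109 * 2.55 * 13.1 / 6895
Q = 10.218 kW

10.218


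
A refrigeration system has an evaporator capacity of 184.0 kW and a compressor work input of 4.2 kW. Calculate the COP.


COP = Q_evap / W
COP = 184.0 / 4.2
COP = 43.81

43.81


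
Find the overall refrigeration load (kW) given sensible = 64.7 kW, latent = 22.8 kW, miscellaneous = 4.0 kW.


Q_total = Q_s + Q_l + Q_misc
Q_total = 64.7 + 22.8 + 4.0
Q_total = 91.5 kW

91.5


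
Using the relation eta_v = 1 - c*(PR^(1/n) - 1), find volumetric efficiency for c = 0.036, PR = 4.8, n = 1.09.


PR^(1/n) = 4.8^(1/1.09) = 4.21688698
eta_v = 1 - 0.036 * (4.21688698 - 1)
eta_v = 0.8842

0.8842


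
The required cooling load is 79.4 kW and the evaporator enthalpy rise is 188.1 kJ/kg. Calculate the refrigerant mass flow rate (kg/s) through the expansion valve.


m_dot = Q / dh
m_dot = 79.4 / 188.1
m_dot = 0.4221 kg/s

0.4221


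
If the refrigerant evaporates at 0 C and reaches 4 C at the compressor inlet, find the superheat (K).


Superheat = T_suction - T_evap
Superheat = 4 - (0)
Superheat = 4 K

4


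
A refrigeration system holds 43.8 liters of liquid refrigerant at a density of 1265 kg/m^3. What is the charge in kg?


Charge = V * rho / 1000
Charge = 43.8 * 1265 / 1000
Charge = 55.41 kg

55.41


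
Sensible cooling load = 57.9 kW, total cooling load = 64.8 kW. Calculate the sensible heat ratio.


SHR = Q_sensible / Q_total
SHR = 57.9 / 64.8
SHR = 0.894

0.894


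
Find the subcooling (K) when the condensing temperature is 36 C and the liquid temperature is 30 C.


Subcooling = T_cond - T_liquid
Subcooling = 36 - 30
Subcooling = 6 K

6


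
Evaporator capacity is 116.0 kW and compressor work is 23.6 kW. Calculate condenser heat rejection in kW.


Q_cond = Q_evap + W
Q_cond = 116.0 + 23.6
Q_cond = 139.6 kW

139.6


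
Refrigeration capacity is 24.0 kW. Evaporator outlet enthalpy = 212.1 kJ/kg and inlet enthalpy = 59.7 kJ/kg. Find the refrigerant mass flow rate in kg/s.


dh = 212.1 - 59.7 = 152.4 kJ/kg
m_dot = Q / dh = 24.0 / 152.4 = 0.1575 kg/s

0.1575


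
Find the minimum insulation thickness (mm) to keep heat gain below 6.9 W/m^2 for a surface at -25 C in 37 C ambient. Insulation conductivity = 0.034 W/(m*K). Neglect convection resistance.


dT = 37 - (-25) = 62 K
thickness = k * dT / q_max * 1000
thickness = 0.034 * 62 / 6.9 * 1000
thickness = 305.5 mm

305.5


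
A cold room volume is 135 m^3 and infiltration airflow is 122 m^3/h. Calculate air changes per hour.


ACH = flow / volume
ACH = 122 / 135
ACH = 0.904

0.904


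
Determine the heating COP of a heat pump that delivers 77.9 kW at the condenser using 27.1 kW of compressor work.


COP_hp = Q_cond / W
COP_hp = 77.9 / 27.1
COP_hp = 2.875

2.875


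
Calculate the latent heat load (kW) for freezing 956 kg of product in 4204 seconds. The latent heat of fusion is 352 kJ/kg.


Q_lat = m * h_fg / t
Q_lat = 956 * 352 / 4204
Q_lat = 80.05 kW

80.05


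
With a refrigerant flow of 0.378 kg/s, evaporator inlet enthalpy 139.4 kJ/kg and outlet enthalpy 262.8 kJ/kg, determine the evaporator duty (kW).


dh = 262.8 - 139.4 = 123.4 kJ/kg
Q_evap = m_dot * dh = 0.378 * 123.4
Q_evap = 46.65 kW

46.65


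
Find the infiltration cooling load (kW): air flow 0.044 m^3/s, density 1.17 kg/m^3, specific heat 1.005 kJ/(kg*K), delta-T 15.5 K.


Q = V_dot * rho * cp * dT
Q = 0.044 * 1.17 * 1.005 * 15.5
Q = 0.802 kW

0.802


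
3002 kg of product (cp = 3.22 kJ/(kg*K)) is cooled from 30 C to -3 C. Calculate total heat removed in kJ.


dT = 30 - (-3) = 33 K
Q = m * cp * dT = 3002 * 3.22 * 33
Q = 318993 kJ

318993


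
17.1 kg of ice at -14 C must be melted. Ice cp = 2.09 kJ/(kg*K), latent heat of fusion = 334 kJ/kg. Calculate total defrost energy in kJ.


Sensible heat = cp * dT = 2.09 * 14 = 29.26 kJ/kg
Total per kg = 29.26 + 334 = 363.26 kJ/kg
Q = m * total = 17.1 * 363.26
Q = 6211.7 kJ

6211.7


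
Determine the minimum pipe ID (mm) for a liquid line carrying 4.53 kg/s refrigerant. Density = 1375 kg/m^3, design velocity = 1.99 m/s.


A = m_dot / (rho * v) = 4.53 / (1375 * 1.99) = 0.00165555048 m^2
d = sqrt(4*A/pi) * 1000
d = 45.9 mm

45.9


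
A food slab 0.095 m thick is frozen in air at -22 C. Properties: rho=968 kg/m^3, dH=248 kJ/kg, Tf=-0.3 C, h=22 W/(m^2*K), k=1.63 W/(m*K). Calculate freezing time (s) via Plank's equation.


dT = -0.3 - (-22) = 21.7 K
term1 = a/(2h) = 0.095/(2*22) = 0.002159090909
term2 = a^2/(8k) = 0.095^2/(8*1.63) = 0.000692101227
t = rho*dH*1000/dT * (term1 + term2)
t = 968*248*1000/21.7 * (0.002159090909 + 0.000692101227)
t = 31542 s

31542


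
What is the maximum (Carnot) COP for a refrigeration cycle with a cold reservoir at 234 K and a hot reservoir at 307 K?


dT = 307 - 234 = 73 K
COP_carnot = T_cold / dT = 234 / 73
COP_carnot = 3.205

3.205


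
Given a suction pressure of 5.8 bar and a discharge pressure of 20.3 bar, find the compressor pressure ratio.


PR = P_high / P_low
PR = 20.3 / 5.8
PR = 3.5

3.5


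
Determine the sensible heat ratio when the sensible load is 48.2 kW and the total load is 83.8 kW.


SHR = Q_sensible / Q_total
SHR = 48.2 / 83.8
SHR = 0.575

0.575


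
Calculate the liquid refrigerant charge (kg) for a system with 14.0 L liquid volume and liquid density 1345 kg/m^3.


Charge = V * rho / 1000
Charge = 14.0 * 1345 / 1000
Charge = 18.83 kg

18.83


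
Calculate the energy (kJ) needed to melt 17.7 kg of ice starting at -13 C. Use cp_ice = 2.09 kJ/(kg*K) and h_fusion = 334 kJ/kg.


Sensible heat = cp * dT = 2.09 * 13 = 27.17 kJ/kg
Total per kg = 27.17 + 334 = 361.17 kJ/kg
Q = m * total = 17.7 * 361.17
Q = 6392.7 kJ

6392.7


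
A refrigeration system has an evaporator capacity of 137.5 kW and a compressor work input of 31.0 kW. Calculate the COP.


COP = Q_evap / W
COP = 137.5 / 31.0
COP = 4.435

4.435


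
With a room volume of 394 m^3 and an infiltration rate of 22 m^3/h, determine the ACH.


ACH = flow / volume
ACH = 22 / 394
ACH = 0.056

0.056


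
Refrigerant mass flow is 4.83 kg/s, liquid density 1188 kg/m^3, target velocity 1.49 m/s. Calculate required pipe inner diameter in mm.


A = m_dot / (rho * v) = 4.83 / (1188 * 1.49) = 0.002728628568 m^2
d = sqrt(4*A/pi) * 1000
d = 58.9 mm

58.9


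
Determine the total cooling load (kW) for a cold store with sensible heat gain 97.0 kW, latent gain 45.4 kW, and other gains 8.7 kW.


Q_total = Q_s + Q_l + Q_misc
Q_total = 97.0 + 45.4 + 8.7
Q_total = 151.1 kW

151.1


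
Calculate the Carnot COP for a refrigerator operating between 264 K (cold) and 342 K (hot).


dT = 342 - 264 = 78 K
COP_carnot = T_cold / dT = 264 / 78
COP_carnot = 3.385

3.385


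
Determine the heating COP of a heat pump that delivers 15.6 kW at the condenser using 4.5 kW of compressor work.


COP_hp = Q_cond / W
COP_hp = 15.6 / 4.5
COP_hp = 3.467

3.467


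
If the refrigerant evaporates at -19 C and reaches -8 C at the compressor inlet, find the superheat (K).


Superheat = T_suction - T_evap
Superheat = -8 - (-19)
Superheat = 11 K

11


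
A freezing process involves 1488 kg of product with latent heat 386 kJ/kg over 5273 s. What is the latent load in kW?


Q_lat = m * h_fg / t
Q_lat = 1488 * 386 / 5273
Q_lat = 108.93 kW

108.93


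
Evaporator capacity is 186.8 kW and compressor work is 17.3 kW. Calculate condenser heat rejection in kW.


Q_cond = Q_evap + W
Q_cond = 186.8 + 17.3
Q_cond = 204.1 kW

204.1


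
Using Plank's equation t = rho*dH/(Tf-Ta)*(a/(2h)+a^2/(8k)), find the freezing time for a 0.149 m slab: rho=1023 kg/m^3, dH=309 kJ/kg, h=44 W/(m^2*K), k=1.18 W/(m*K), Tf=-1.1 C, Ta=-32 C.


dT = -1.1 - (-32) = 30.9 K
term1 = a/(2h) = 0.149/(2*44) = 0.001693181818
term2 = a^2/(8k) = 0.149^2/(8*1.18) = 0.002351800847
t = rho*dH*1000/dT * (term1 + term2)
t = 1023*309*1000/30.9 * (0.001693181818 + 0.002351800847)
t = 41380 s

41380


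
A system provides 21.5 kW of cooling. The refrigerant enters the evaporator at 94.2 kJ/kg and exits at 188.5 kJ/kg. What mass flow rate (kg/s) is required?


dh = 188.5 - 94.2 = 94.3 kJ/kg
m_dot = Q / dh = 21.5 / 94.3 = 0.228 kg/s

0.228


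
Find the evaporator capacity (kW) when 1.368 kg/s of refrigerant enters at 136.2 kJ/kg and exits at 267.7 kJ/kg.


dh = 267.7 - 136.2 = 131.5 kJ/kg
Q_evap = m_dot * dh = 1.368 * 131.5
Q_evap = 179.89 kW

179.89


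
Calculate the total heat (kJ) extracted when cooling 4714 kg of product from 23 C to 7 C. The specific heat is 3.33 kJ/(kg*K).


dT = 23 - (7) = 16 K
Q = m * cp * dT = 4714 * 3.33 * 16
Q = 251162 kJ

251162


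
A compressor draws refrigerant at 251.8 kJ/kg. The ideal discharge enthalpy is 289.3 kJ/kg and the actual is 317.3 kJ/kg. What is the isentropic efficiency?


dh_ideal = 289.3 - 251.8 = 37.5 kJ/kg
dh_actual = 317.3 - 251.8 = 65.5 kJ/kg
eta_s = dh_ideal / dh_actual = 37.5 / 65.5
eta_s = 0.5725

0.5725


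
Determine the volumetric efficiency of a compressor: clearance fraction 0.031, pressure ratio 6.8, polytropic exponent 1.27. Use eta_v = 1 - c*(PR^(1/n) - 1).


PR^(1/n) = 6.8^(1/1.27) = 4.52396076
eta_v = 1 - 0.031 * (4.52396076 - 1)
eta_v = 0.8908

0.8908


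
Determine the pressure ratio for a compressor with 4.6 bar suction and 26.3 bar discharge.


PR = P_high / P_low
PR = 26.3 / 4.6
PR = 5.717

5.717


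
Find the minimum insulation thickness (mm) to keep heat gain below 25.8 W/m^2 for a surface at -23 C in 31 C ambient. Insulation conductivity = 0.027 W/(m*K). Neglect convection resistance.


dT = 31 - (-23) = 54 K
thickness = k * dT / q_max * 1000
thickness = 0.027 * 54 / 25.8 * 1000
thickness = 56.5 mm

56.5


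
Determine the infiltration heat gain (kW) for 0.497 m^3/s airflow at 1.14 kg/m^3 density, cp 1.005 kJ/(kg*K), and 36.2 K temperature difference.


Q = V_dot * rho * cp * dT
Q = 0.497 * 1.14 * 1.005 * 36.2
Q = 20.613 kW

20.613


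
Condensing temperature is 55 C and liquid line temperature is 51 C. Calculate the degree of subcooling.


Subcooling = T_cond - T_liquid
Subcooling = 55 - 51
Subcooling = 4 K

4


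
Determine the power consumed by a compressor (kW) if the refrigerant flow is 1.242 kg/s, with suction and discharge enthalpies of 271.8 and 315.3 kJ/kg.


dh = 315.3 - 271.8 = 43.5 kJ/kg
W = m_dot * dh = 1.242 * 43.5 = 54.03 kW

54.03


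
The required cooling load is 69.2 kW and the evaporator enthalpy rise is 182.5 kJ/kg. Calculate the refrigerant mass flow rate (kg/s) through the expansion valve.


m_dot = Q / dh
m_dot = 69.2 / 182.5
m_dot = 0.3792 kg/s

0.3792


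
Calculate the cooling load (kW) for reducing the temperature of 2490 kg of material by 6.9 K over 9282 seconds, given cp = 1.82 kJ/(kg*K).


Q = m * cp * dT / t
Q = 2490 * 1.82 * 6.9 / 9282
Q = 3.369 kW

3.369


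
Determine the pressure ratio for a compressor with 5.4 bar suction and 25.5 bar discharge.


PR = P_high / P_low
PR = 25.5 / 5.4
PR = 4.722

4.722


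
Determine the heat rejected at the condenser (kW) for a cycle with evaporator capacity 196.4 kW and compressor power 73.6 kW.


Q_cond = Q_evap + W
Q_cond = 196.4 + 73.6
Q_cond = 270.0 kW

270.0


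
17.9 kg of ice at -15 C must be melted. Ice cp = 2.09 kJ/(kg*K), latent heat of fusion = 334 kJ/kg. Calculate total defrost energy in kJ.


Sensible heat = cp * dT = 2.09 * 15 = 31.35 kJ/kg
Total per kg = 31.35 + 334 = 365.35 kJ/kg
Q = m * total = 17.9 * 365.35
Q = 6539.8 kJ

6539.8


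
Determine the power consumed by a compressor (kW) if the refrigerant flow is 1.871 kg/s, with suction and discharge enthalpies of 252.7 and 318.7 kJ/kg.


dh = 318.7 - 252.7 = 66.0 kJ/kg
W = m_dot * dh = 1.871 * 66.0 = 123.49 kW

123.49


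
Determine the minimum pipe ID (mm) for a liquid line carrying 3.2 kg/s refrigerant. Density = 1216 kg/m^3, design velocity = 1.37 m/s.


A = m_dot / (rho * v) = 3.2 / (1216 * 1.37) = 0.001920860546 m^2
d = sqrt(4*A/pi) * 1000
d = 49.5 mm

49.5


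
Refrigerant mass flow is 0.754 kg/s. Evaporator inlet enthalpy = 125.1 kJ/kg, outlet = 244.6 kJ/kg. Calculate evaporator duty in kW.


dh = 244.6 - 125.1 = 119.5 kJ/kg
Q_evap = m_dot * dh = 0.754 * 119.5
Q_evap = 90.1 kW

90.1


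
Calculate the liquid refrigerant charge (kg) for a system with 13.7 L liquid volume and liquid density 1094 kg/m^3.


Charge = V * rho / 1000
Charge = 13.7 * 1094 / 1000
Charge = 14.99 kg

14.99


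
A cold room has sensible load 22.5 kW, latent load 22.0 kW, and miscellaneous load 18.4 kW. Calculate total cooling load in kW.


Q_total = Q_s + Q_l + Q_misc
Q_total = 22.5 + 22.0 + 18.4
Q_total = 62.9 kW

62.9


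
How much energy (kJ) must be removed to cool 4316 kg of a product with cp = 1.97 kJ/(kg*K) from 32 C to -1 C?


dT = 32 - (-1) = 33 K
Q = m * cp * dT = 4316 * 1.97 * 33
Q = 280583 kJ

280583


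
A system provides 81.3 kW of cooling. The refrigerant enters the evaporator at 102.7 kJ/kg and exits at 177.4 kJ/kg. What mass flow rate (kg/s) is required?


dh = 177.4 - 102.7 = 74.7 kJ/kg
m_dot = Q / dh = 81.3 / 74.7 = 1.0884 kg/s

1.0884


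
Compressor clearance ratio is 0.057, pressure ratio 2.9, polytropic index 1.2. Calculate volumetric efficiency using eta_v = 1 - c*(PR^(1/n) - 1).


PR^(1/n) = 2.9^(1/1.2) = 2.42846397
eta_v = 1 - 0.057 * (2.42846397 - 1)
eta_v = 0.9186

0.9186


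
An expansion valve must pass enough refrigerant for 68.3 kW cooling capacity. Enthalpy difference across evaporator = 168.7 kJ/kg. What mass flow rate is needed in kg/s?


m_dot = Q / dh
m_dot = 68.3 / 168.7
m_dot = 0.4049 kg/s

0.4049


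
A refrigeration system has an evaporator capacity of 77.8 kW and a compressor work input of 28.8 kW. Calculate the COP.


COP = Q_evap / W
COP = 77.8 / 28.8
COP = 2.701

2.701


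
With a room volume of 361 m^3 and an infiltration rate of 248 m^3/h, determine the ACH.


ACH = flow / volume
ACH = 248 / 361
ACH = 0.687

0.687


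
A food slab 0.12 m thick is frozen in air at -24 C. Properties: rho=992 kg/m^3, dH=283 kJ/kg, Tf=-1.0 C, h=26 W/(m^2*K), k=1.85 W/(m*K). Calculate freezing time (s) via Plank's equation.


dT = -1.0 - (-24) = 23.0 K
term1 = a/(2h) = 0.12/(2*26) = 0.002307692308
term2 = a^2/(8k) = 0.12^2/(8*1.85) = 0.000972972973
t = rho*dH*1000/dT * (term1 + term2)
t = 992*283*1000/23.0 * (0.002307692308 + 0.000972972973)
t = 40044 s

40044


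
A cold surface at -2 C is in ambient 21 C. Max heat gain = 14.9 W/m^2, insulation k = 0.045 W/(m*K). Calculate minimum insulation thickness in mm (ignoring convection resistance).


dT = 21 - (-2) = 23 K
thickness = k * dT / q_max * 1000
thickness = 0.045 * 23 / 14.9 * 1000
thickness = 69.5 mm

69.5


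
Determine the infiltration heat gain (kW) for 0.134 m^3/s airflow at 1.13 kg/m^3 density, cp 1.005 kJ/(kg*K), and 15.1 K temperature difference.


Q = V_dot * rho * cp * dT
Q = 0.134 * 1.13 * 1.005 * 15.1
Q = 2.298 kW

2.298


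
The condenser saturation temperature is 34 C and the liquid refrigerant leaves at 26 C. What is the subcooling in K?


Subcooling = T_cond - T_liquid
Subcooling = 34 - 26
Subcooling = 8 K

8


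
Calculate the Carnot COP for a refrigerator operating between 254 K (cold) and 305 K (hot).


dT = 305 - 254 = 51 K
COP_carnot = T_cold / dT = 254 / 51
COP_carnot = 4.98

4.98


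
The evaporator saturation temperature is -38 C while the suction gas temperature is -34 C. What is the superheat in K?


Superheat = T_suction - T_evap
Superheat = -34 - (-38)
Superheat = 4 K

4


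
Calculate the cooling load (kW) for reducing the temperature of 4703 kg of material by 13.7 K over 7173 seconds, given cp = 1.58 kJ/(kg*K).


Q = m * cp * dT / t
Q = 4703 * 1.58 * 13.7 / 7173
Q = 14.192 kW

14.192


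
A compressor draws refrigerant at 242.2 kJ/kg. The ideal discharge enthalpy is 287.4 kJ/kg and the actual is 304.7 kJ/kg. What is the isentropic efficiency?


dh_ideal = 287.4 - 242.2 = 45.2 kJ/kg
dh_actual = 304.7 - 242.2 = 62.5 kJ/kg
eta_s = dh_ideal / dh_actual = 45.2 / 62.5
eta_s = 0.7232

0.7232


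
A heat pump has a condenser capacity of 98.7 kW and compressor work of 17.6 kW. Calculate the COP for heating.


COP_hp = Q_cond / W
COP_hp = 98.7 / 17.6
COP_hp = 5.608

5.608


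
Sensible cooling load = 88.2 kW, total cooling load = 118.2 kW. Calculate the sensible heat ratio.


SHR = Q_sensible / Q_total
SHR = 88.2 / 118.2
SHR = 0.746

0.746


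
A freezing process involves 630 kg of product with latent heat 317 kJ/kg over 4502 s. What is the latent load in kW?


Q_lat = m * h_fg / t
Q_lat = 630 * 317 / 4502
Q_lat = 44.36 kW

44.36


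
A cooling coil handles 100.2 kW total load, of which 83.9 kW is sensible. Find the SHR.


SHR = Q_sensible / Q_total
SHR = 83.9 / 100.2
SHR = 0.837

0.837


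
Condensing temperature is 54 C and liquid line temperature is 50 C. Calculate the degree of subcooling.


Subcooling = T_cond - T_liquid
Subcooling = 54 - 50
Subcooling = 4 K

4


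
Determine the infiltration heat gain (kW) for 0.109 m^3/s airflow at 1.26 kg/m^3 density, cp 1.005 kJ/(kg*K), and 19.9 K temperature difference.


Q = V_dot * rho * cp * dT
Q = 0.109 * 1.26 * 1.005 * 19.9
Q = 2.747 kW

2.747


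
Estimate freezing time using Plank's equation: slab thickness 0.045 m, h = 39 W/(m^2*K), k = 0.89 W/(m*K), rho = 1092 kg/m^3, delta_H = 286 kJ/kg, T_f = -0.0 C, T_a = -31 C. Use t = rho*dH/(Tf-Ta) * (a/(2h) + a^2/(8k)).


dT = -0.0 - (-31) = 31.0 K
term1 = a/(2h) = 0.045/(2*39) = 0.0005769230769
term2 = a^2/(8k) = 0.045^2/(8*0.89) = 0.0002844101124
t = rho*dH*1000/dT * (term1 + term2)
t = 1092*286*1000/31.0 * (0.0005769230769 + 0.0002844101124)
t = 8678 s

8678


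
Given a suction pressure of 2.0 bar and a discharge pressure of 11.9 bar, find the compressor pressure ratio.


PR = P_high / P_low
PR = 11.9 / 2.0
PR = 5.95

5.95


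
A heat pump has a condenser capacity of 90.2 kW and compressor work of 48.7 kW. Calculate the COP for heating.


COP_hp = Q_cond / W
COP_hp = 90.2 / 48.7
COP_hp = 1.852

1.852


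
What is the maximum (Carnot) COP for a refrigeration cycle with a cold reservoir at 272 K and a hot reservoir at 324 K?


dT = 324 - 272 = 52 K
COP_carnot = T_cold / dT = 272 / 52
COP_carnot = 5.231

5.231


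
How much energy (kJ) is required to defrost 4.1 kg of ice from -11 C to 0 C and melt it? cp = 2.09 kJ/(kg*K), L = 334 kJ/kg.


Sensible heat = cp * dT = 2.09 * 11 = 22.99 kJ/kg
Total per kg = 22.99 + 334 = 356.99 kJ/kg
Q = m * total = 4.1 * 356.99
Q = 1463.7 kJ

1463.7


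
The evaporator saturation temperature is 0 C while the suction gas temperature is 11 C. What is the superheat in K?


Superheat = T_suction - T_evap
Superheat = 11 - (0)
Superheat = 11 K

11


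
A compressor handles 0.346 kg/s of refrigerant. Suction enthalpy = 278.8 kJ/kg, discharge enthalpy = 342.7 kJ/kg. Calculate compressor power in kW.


dh = 342.7 - 278.8 = 63.9 kJ/kg
W = m_dot * dh = 0.346 * 63.9 = 22.11 kW

22.11


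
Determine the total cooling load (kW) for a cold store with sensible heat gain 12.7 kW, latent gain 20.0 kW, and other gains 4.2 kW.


Q_total = Q_s + Q_l + Q_misc
Q_total = 12.7 + 20.0 + 4.2
Q_total = 36.9 kW

36.9


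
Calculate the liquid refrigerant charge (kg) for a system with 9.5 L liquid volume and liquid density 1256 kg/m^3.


Charge = V * rho / 1000
Charge = 9.5 * 1256 / 1000
Charge = 11.93 kg

11.93


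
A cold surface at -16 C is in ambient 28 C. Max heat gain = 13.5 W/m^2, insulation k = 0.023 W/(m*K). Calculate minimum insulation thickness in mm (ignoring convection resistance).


dT = 28 - (-16) = 44 K
thickness = k * dT / q_max * 1000
thickness = 0.023 * 44 / 13.5 * 1000
thickness = 75.0 mm

75.0


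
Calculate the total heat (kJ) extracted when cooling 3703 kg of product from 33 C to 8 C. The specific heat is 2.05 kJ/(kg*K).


dT = 33 - (8) = 25 K
Q = m * cp * dT = 3703 * 2.05 * 25
Q = 189779 kJ

189779


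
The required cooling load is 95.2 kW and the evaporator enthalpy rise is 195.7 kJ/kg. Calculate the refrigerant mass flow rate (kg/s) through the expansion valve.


m_dot = Q / dh
m_dot = 95.2 / 195.7
m_dot = 0.4865 kg/s

0.4865


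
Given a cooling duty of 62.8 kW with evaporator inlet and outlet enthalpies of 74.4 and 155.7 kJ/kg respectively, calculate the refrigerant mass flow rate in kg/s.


dh = 155.7 - 74.4 = 81.3 kJ/kg
m_dot = Q / dh = 62.8 / 81.3 = 0.7724 kg/s

0.7724


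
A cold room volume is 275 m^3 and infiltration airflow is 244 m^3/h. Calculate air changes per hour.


ACH = flow / volume
ACH = 244 / 275
ACH = 0.887

0.887


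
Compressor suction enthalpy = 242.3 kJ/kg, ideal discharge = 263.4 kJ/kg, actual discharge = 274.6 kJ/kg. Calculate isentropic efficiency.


dh_ideal = 263.4 - 242.3 = 21.1 kJ/kg
dh_actual = 274.6 - 242.3 = 32.3 kJ/kg
eta_s = dh_ideal / dh_actual = 21.1 / 32.3
eta_s = 0.6533

0.6533
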